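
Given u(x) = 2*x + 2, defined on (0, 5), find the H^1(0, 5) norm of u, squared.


||u||_{H^1}^2 = 920/3

The H^1 norm (squared) on an interval (0, L) is
  ||u||_{H^1}^2 = ∫_0^L u(x)^2 dx + ∫_0^L u'(x)^2 dx.
Compute u'(x) = 2.
Then u(x)^2 = 4*x**2 + 8*x + 4 and u'(x)^2 = 4.
Integrate each monomial from 0 to 5 using ∫_0^5 c·x^n dx = c·5^(n+1)/(n+1):
  ∫_0^5 u(x)^2 dx = ∫_0^5 (4*x^2 + 8*x + 4) dx. Term by term:
    ∫_0^5 4*x^2 dx = 500/3;  ∫_0^5 8*x dx = 100;  ∫_0^5 4 dx = 20.
  Sum: 500/3 + 100 + 20 = 860/3.
  ∫_0^5 u'(x)^2 dx = ∫_0^5 (4) dx. Term by term:
    ∫_0^5 4 dx = 20.
Adding: ||u||_{H^1}^2 = 860/3 + 20 = 920/3.


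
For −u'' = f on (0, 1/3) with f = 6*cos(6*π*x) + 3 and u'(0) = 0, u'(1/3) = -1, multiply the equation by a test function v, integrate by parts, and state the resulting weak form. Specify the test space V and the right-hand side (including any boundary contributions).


V = H^1(0, 1/3) (v unrestricted at boundary; u is determined up to an additive constant); weak form: ∫_0^1/3 u'v' dx = ∫_0^1/3 (6*cos(6*π*x) + 3) v dx − v(1/3) for all v ∈ V.

Multiply both sides by a test function v and integrate from 0 to 1/3:
  ∫_0^1/3 −u''(x) v(x) dx = ∫_0^1/3 f(x) v(x) dx.
Integrate the LHS by parts once:
  ∫_0^1/3 −u'' v dx = −[u'(x) v(x)]_0^1/3 + ∫_0^1/3 u'(x) v'(x) dx.
Thus ∫_0^1/3 u'(x) v'(x) dx = ∫_0^1/3 f(x) v(x) dx + [u'(x) v(x)]_0^1/3.
Choose V so that boundary terms are either known or forced to vanish.
u has inhomogeneous Neumann u'(0) = 0, u'(1/3) = -1. [u' v]_0^1/3 = (-1)·v(1/3) − (0)·v(0) = − v(1/3). Take V = H^1(0, 1/3); boundary term becomes part of RHS.
Weak formulation: find u (satisfying any essential BC) such that ∫_0^1/3 u'(x) v'(x) dx = ∫_0^1/3 f v dx − v(1/3) for all v ∈ V (Neumann data are natural BCs: they enter the RHS as boundary terms).
Substituting f(x) = 6*cos(6*π*x) + 3, the right-hand side is ∫_0^1/3 (6*cos(6*π*x) + 3) v dx − v(1/3).
Compatibility check (pure Neumann): taking v ≡ 1 ∈ V gives 0 = ∫_0^1/3 f dx + (-1) − (0), i.e. ∫_0^1/3 f dx must equal u'(0) − u'(1/3) = 1. Indeed ∫_0^1/3 (6*cos(6*π*x) + 3) dx = 1, so the data are compatible. The solution is then unique only up to an additive constant (fix it e.g. by requiring ∫_0^1/3 u dx = 0).


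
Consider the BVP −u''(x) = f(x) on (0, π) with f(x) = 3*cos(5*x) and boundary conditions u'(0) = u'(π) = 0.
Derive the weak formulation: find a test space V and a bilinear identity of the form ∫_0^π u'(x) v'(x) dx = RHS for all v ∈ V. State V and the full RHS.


V = H^1(0, π) (no boundary constraint on v; u is determined up to an additive constant); weak form: ∫_0^π u'v' dx = ∫_0^π (3*cos(5*x)) v dx for all v ∈ V.

Multiply both sides by a test function v and integrate from 0 to π:
  ∫_0^π −u''(x) v(x) dx = ∫_0^π f(x) v(x) dx.
Integrate the LHS by parts once:
  ∫_0^π −u'' v dx = −[u'(x) v(x)]_0^π + ∫_0^π u'(x) v'(x) dx.
Thus ∫_0^π u'(x) v'(x) dx = ∫_0^π f(x) v(x) dx + [u'(x) v(x)]_0^π.
Choose V so that boundary terms are either known or forced to vanish.
u has homogeneous Neumann: u'(0) = u'(π) = 0. So [u' v]_0^π = 0·v(π) − 0·v(0) = 0 for any v; take V = H^1(0, π).
Weak formulation: find u (satisfying any essential BC) such that ∫_0^π u'(x) v'(x) dx = ∫_0^π f v dx for all v ∈ V (homogeneous Neumann, so boundary terms vanish).
Substituting f(x) = 3*cos(5*x), the right-hand side is ∫_0^π (3*cos(5*x)) v dx.
Compatibility check (pure Neumann): taking v ≡ 1 ∈ V gives 0 = ∫_0^π f dx + (0) − (0), i.e. ∫_0^π f dx must equal u'(0) − u'(π) = 0. Indeed ∫_0^π (3*cos(5*x)) dx = 0, so the data are compatible. The solution is then unique only up to an additive constant (fix it e.g. by requiring ∫_0^π u dx = 0).


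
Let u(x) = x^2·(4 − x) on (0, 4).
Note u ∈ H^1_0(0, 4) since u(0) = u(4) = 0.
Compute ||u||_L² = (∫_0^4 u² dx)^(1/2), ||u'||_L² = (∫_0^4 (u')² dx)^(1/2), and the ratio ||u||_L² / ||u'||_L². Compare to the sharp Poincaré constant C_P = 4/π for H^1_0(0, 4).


||u||_L² / ||u'||_L² = 2*sqrt(14)/7 < C_P = 4/π.

u(x) = x^2·(4 − x), so u'(x) = x*(8 - 3*x).
u(x) = x^2·(4 − x) vanishes at x = 0 and x = 4, so u ∈ H^1_0(0, 4). Differentiate via the product rule and integrate the resulting polynomials term by term.
  ∫_0^4 u² dx = ∫_0^4 (x^6 - 8*x^5 + 16*x^4) dx. Term by term:
    ∫_0^4 x^6 dx = 16384/7;  ∫_0^4 -8*x^5 dx = -16384/3;  ∫_0^4 16*x^4 dx = 16384/5.
  Sum: 16384/7 − 16384/3 + 16384/5 = 16384/105.
  ∫_0^4 (u')² dx = ∫_0^4 (9*x^4 - 48*x^3 + 64*x^2) dx. Term by term:
    ∫_0^4 9*x^4 dx = 9216/5;  ∫_0^4 -48*x^3 dx = -3072;  ∫_0^4 64*x^2 dx = 4096/3.
  Sum: 9216/5 − 3072 + 4096/3 = 2048/15.
∫_0^4 u² dx = 16384/105, so ||u||_L² = 128*sqrt(105)/105.
∫_0^4 (u')² dx = 2048/15, so ||u'||_L² = 32*sqrt(30)/15.
Ratio ||u||_L² / ||u'||_L² = 2*sqrt(14)/7.
Sharp Poincaré constant on H^1_0(0, 4) is C_P = L/π = 4/π, achieved by sin(π/4·x).
A polynomial bump cannot attain the sharp Poincaré constant (only the first sine eigenfunction does), so the ratio is strictly less than C_P, consistent with ||u||_L² ≤ C_P ||u'||_L².


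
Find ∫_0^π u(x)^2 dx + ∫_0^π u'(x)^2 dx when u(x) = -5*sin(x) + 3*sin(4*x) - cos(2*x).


||u||_{H^1(0,π)}^2 = -100/3 + 104*π

u'(x) = 2*sin(2*x) - 5*cos(x) + 12*cos(4*x).
Expand u² and (u')² and integrate term by term on (0, π), using: for integers n ≥ 1, ∫_0^π sin²(nx) dx = ∫_0^π cos²(nx) dx = π/2; for n ≠ n', ∫_0^π sin(nx)sin(n'x) dx = ∫_0^π cos(nx)cos(n'x) dx = 0; and by product-to-sum, ∫_0^π sin(nx)cos(n'x) dx = ½∫_0^π [sin((n+n')x) + sin((n−n')x)] dx, which is 0 when n+n' is even and 2n/(n²−n'²) when n+n' is odd (it need not vanish on (0, π)).
  u² squared terms: (-1)²·∫cos(2x)² dx = 1·π/2 = π/2;  (-5)²·∫sin(x)² dx = 25·π/2 = 25*π/2;  (3)²·∫sin(4x)² dx = 9·π/2 = 9*π/2.
  u² cross terms: 2·(-1)·(-5)·∫cos(2x)·sin(x) dx = 10·(-2/3) = -20/3;  2·(-1)·(3)·∫cos(2x)·sin(4x) dx = -6·(0) = 0;  2·(-5)·(3)·∫sin(x)·sin(4x) dx = -30·(0) = 0.
  So ∫_0^π u² dx = π/2 + 25*π/2 + 9*π/2 − 20/3 + 0 + 0 = -20/3 + 35*π/2.
  (u')² squared terms: (-5)²·∫cos(x)² dx = 25·π/2 = 25*π/2;  (2)²·∫sin(2x)² dx = 4·π/2 = 2*π;  (12)²·∫cos(4x)² dx = 144·π/2 = 72*π.
  (u')² cross terms: 2·(-5)·(2)·∫cos(x)·sin(2x) dx = -20·(4/3) = -80/3;  2·(-5)·(12)·∫cos(x)·cos(4x) dx = -120·(0) = 0;  2·(2)·(12)·∫sin(2x)·cos(4x) dx = 48·(0) = 0.
  So ∫_0^π (u')² dx = 25*π/2 + 2*π + 72*π − 80/3 + 0 + 0 = -80/3 + 173*π/2.
||u||_{H^1}^2 = (-20/3 + 35*π/2) + (-80/3 + 173*π/2) = -100/3 + 104*π.


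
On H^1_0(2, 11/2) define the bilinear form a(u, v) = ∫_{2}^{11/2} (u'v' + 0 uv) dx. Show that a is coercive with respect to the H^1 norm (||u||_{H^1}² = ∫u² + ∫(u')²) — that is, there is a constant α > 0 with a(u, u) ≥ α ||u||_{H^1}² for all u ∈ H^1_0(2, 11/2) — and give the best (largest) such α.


α = 4*π^2/(4*π^2 + 49)

Coercivity of a(·,·) on H^1_0(2, 11/2) means a(u, u) ≥ α ||u||_{H^1}² for every u ∈ H^1_0.
The interval has length L = 7/2, and Poincaré/coercivity depend only on L. Here a(u, u) = ∫(u')² + (0)·∫u².
Here c = 0, so a(u,u) = ∫(u')² alone. The condition a(u,u) ≥ α||u||_{H^1}² reads (1−α)∫(u')² ≥ (α−c)∫u². Any admissible α is ≤ 1 (rapidly oscillating u have ∫u²/∫(u')² → 0), and α = 1 would force 0 ≥ (1−c)∫u², impossible since c < 1; so 1−α > 0. By the sharp Poincaré inequality on H^1_0 of an interval of length L, ∫(u')² ≥ (π/L)²∫u² with equality for the first sine mode sin(π(x−x₀)/L) (x₀ the left endpoint), so the inequality holds for all u iff (1−α)(π/L)² ≥ α − c, i.e. α ≤ ((π/L)² + c)/((π/L)² + 1) = (1 + c(L/π)²)/(1 + (L/π)²). (Direct route, valid since c ≤ 0: Poincaré gives c∫u² ≥ c(L/π)²∫(u')², so a(u,u) ≥ (1 + c(L/π)²)∫(u')², while ||u||_{H^1}² ≤ (1 + (L/π)²)∫(u')²; dividing yields the same α.) With (π/L)² = 4*π^2/49 and c = 0, the largest admissible constant is α = ((π/L)² + c)/((π/L)² + 1).
Simplifying, α = 4*π^2/(4*π^2 + 49).


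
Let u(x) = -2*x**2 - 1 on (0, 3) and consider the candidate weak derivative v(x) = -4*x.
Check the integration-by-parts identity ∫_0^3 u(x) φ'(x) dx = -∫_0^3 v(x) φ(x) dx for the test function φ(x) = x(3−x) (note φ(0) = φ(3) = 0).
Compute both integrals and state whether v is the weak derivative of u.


LHS = 27, RHS = 27. Yes, v = u' weakly.

u(x) = -2*x**2 - 1, classical derivative u'(x) = -4*x.
φ(x) = x(3−x), so φ'(x) = 3 - 2*x.
Note φ(0) = φ(3) = 0, so the boundary term u·φ vanishes.
LHS = ∫_0^3 u(x) φ'(x) dx = ∫_0^3 (4*x^3 - 6*x^2 + 2*x - 3) dx. Term by term:
  ∫_0^3 4*x^3 dx = 81;  ∫_0^3 -6*x^2 dx = -54;  ∫_0^3 2*x dx = 9;
  ∫_0^3 -3 dx = -9.
Sum: 81 − 54 + 9 − 9 = 27.
So LHS = 27.
∫_0^3 v(x) φ(x) dx = ∫_0^3 (4*x^3 - 12*x^2) dx. Term by term:
  ∫_0^3 4*x^3 dx = 81;  ∫_0^3 -12*x^2 dx = -108.
Sum: 81 − 108 = -27.
So RHS = -∫_0^3 v(x) φ(x) dx = 27.
LHS = RHS, so the identity holds for this test φ.
Moreover u is smooth here and v(x) = u'(x) = -4*x pointwise, so the identity holds for every test function. Hence v is the weak derivative of u.


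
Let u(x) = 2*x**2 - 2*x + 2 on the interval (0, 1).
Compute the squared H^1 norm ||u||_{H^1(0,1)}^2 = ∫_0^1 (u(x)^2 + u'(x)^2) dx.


||u||_{H^1}^2 = 62/15

The H^1 norm (squared) on an interval (0, L) is
  ||u||_{H^1}^2 = ∫_0^L u(x)^2 dx + ∫_0^L u'(x)^2 dx.
Compute u'(x) = 4*x - 2.
Then u(x)^2 = 4*x**4 - 8*x**3 + 12*x**2 - 8*x + 4 and u'(x)^2 = 16*x**2 - 16*x + 4.
Integrate each monomial from 0 to 1 using ∫_0^1 c·x^n dx = c·1^(n+1)/(n+1):
  ∫_0^1 u(x)^2 dx = ∫_0^1 (4*x^4 - 8*x^3 + 12*x^2 - 8*x + 4) dx. Term by term:
    ∫_0^1 4*x^4 dx = 4/5;  ∫_0^1 -8*x^3 dx = -2;  ∫_0^1 12*x^2 dx = 4;
    ∫_0^1 -8*x dx = -4;  ∫_0^1 4 dx = 4.
  Sum: 4/5 − 2 + 4 − 4 + 4 = 14/5.
  ∫_0^1 u'(x)^2 dx = ∫_0^1 (16*x^2 - 16*x + 4) dx. Term by term:
    ∫_0^1 16*x^2 dx = 16/3;  ∫_0^1 -16*x dx = -8;  ∫_0^1 4 dx = 4.
  Sum: 16/3 − 8 + 4 = 4/3.
Adding: ||u||_{H^1}^2 = 14/5 + 4/3 = 62/15.


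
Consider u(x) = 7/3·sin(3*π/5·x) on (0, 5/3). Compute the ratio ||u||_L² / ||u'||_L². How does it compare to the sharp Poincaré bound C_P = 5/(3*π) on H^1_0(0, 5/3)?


||u||_L² / ||u'||_L² = 5/(3*π) = C_P.

u(x) = 7/3·sin(3*π/5·x), so u'(x) = 7*π*cos(3*π*x/5)/5.
Writing u(x) = A·sin(kπx/L) with A = 7/3 and k = 1, use ∫_0^L sin²(kπx/L) dx = L/2 and ∫_0^L cos²(kπx/L) dx = L/2.
u² = 49/9·sin²(3*π/5·x) and (u')² = 49*π^2/25·cos²(3*π/5·x), and each of sin², cos² integrates to L/2 = 5/6 over (0, 5/3).
∫_0^5/3 u² dx = 245/54, so ||u||_L² = 7*sqrt(30)/18.
∫_0^5/3 (u')² dx = 49*π^2/30, so ||u'||_L² = 7*sqrt(30)*π/30.
Ratio ||u||_L² / ||u'||_L² = 5/(3*π).
Sharp Poincaré constant on H^1_0(0, 5/3) is C_P = L/π = 5/(3*π), achieved by sin(3*π/5·x).
This is the k = 1 eigenfunction (up to amplitude), so the ratio equals the sharp Poincaré constant exactly.


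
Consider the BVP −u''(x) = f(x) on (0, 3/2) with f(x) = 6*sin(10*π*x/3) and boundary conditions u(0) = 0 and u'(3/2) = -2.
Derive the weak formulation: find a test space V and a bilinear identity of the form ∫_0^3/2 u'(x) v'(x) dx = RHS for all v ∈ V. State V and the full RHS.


V = {v ∈ H^1(0, 3/2) : v(0) = 0} (test functions vanish at x = 0 where u is specified); weak form: ∫_0^3/2 u'v' dx = ∫_0^3/2 (6*sin(10*π*x/3)) v dx − 2·v(3/2) for all v ∈ V.

Multiply both sides by a test function v and integrate from 0 to 3/2:
  ∫_0^3/2 −u''(x) v(x) dx = ∫_0^3/2 f(x) v(x) dx.
Integrate the LHS by parts once:
  ∫_0^3/2 −u'' v dx = −[u'(x) v(x)]_0^3/2 + ∫_0^3/2 u'(x) v'(x) dx.
Thus ∫_0^3/2 u'(x) v'(x) dx = ∫_0^3/2 f(x) v(x) dx + [u'(x) v(x)]_0^3/2.
Choose V so that boundary terms are either known or forced to vanish.
Mixed BC: u(0) = 0 (Dirichlet) and u'(3/2) = -2 (Neumann). Define V = {v ∈ H^1(0, 3/2) : v(0) = 0}. Then [u' v]_0^3/2 = u'(3/2)·v(3/2) − u'(0)·0 = − 2·v(3/2).
Weak formulation: find u (satisfying any essential BC) such that ∫_0^3/2 u'(x) v'(x) dx = ∫_0^3/2 f v dx − 2·v(3/2) for all v ∈ V (Dirichlet at 0 absorbed into V; Neumann datum at x = 3/2 contributes the boundary term).
Substituting f(x) = 6*sin(10*π*x/3), the right-hand side is ∫_0^3/2 (6*sin(10*π*x/3)) v dx − 2·v(3/2).


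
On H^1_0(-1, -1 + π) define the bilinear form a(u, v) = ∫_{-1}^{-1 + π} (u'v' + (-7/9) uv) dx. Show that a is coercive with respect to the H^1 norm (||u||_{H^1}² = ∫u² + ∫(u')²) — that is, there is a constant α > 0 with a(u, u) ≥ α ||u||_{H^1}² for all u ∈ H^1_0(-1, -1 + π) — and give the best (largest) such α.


α = 1/9

Coercivity of a(·,·) on H^1_0(-1, -1 + π) means a(u, u) ≥ α ||u||_{H^1}² for every u ∈ H^1_0.
The interval has length L = π, and Poincaré/coercivity depend only on L. Here a(u, u) = ∫(u')² + (-7/9)·∫u².
Here c = -7/9 < 0 with |c| < (π/L)² = 1, so coercivity still holds. The condition a(u,u) ≥ α||u||_{H^1}² reads (1−α)∫(u')² ≥ (α−c)∫u². Any admissible α is ≤ 1 (rapidly oscillating u have ∫u²/∫(u')² → 0), and α = 1 would force 0 ≥ (1−c)∫u², impossible since c < 1; so 1−α > 0. By the sharp Poincaré inequality on H^1_0 of an interval of length L, ∫(u')² ≥ (π/L)²∫u² with equality for the first sine mode sin(π(x−x₀)/L) (x₀ the left endpoint), so the inequality holds for all u iff (1−α)(π/L)² ≥ α − c, i.e. α ≤ ((π/L)² + c)/((π/L)² + 1) = (1 + c(L/π)²)/(1 + (L/π)²). (Direct route, valid since c ≤ 0: Poincaré gives c∫u² ≥ c(L/π)²∫(u')², so a(u,u) ≥ (1 + c(L/π)²)∫(u')², while ||u||_{H^1}² ≤ (1 + (L/π)²)∫(u')²; dividing yields the same α.) With (π/L)² = 1 and c = -7/9, the largest admissible constant is α = ((π/L)² + c)/((π/L)² + 1).
Simplifying, α = 1/9.


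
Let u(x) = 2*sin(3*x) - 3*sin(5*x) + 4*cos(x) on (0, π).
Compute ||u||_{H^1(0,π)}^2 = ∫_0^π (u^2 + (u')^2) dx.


||u||_{H^1(0,π)}^2 = 153*π

u'(x) = -4*sin(x) + 6*cos(3*x) - 15*cos(5*x).
Expand u² and (u')² and integrate term by term on (0, π), using: for integers n ≥ 1, ∫_0^π sin²(nx) dx = ∫_0^π cos²(nx) dx = π/2; for n ≠ n', ∫_0^π sin(nx)sin(n'x) dx = ∫_0^π cos(nx)cos(n'x) dx = 0; and by product-to-sum, ∫_0^π sin(nx)cos(n'x) dx = ½∫_0^π [sin((n+n')x) + sin((n−n')x)] dx, which is 0 when n+n' is even and 2n/(n²−n'²) when n+n' is odd (it need not vanish on (0, π)).
  u² squared terms: (-3)²·∫sin(5x)² dx = 9·π/2 = 9*π/2;  (2)²·∫sin(3x)² dx = 4·π/2 = 2*π;  (4)²·∫cos(x)² dx = 16·π/2 = 8*π.
  u² cross terms: 2·(-3)·(2)·∫sin(5x)·sin(3x) dx = -12·(0) = 0;  2·(-3)·(4)·∫sin(5x)·cos(x) dx = -24·(0) = 0;  2·(2)·(4)·∫sin(3x)·cos(x) dx = 16·(0) = 0.
  So ∫_0^π u² dx = 9*π/2 + 2*π + 8*π + 0 + 0 + 0 = 29*π/2.
  (u')² squared terms: (-15)²·∫cos(5x)² dx = 225·π/2 = 225*π/2;  (-4)²·∫sin(x)² dx = 16·π/2 = 8*π;  (6)²·∫cos(3x)² dx = 36·π/2 = 18*π.
  (u')² cross terms: 2·(-15)·(-4)·∫cos(5x)·sin(x) dx = 120·(0) = 0;  2·(-15)·(6)·∫cos(5x)·cos(3x) dx = -180·(0) = 0;  2·(-4)·(6)·∫sin(x)·cos(3x) dx = -48·(0) = 0.
  So ∫_0^π (u')² dx = 225*π/2 + 8*π + 18*π + 0 + 0 + 0 = 277*π/2.
||u||_{H^1}^2 = (29*π/2) + (277*π/2) = 153*π.


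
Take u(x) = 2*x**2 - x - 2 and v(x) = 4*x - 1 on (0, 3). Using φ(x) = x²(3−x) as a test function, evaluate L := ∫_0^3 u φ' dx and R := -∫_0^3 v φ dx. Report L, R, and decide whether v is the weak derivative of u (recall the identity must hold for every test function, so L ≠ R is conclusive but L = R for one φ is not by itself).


LHS = -837/20, RHS = -837/20. Yes, v = u' weakly.

u(x) = 2*x**2 - x - 2, classical derivative u'(x) = 4*x - 1.
φ(x) = x²(3−x), so φ'(x) = 3*x*(2 - x).
Note φ(0) = φ(3) = 0, so the boundary term u·φ vanishes.
LHS = ∫_0^3 u(x) φ'(x) dx = ∫_0^3 (-6*x^4 + 15*x^3 - 12*x) dx. Term by term:
  ∫_0^3 -6*x^4 dx = -1458/5;  ∫_0^3 15*x^3 dx = 1215/4;  ∫_0^3 -12*x dx = -54.
Sum: -1458/5 + 1215/4 − 54 = -837/20.
So LHS = -837/20.
∫_0^3 v(x) φ(x) dx = ∫_0^3 (-4*x^4 + 13*x^3 - 3*x^2) dx. Term by term:
  ∫_0^3 -4*x^4 dx = -972/5;  ∫_0^3 13*x^3 dx = 1053/4;  ∫_0^3 -3*x^2 dx = -27.
Sum: -972/5 + 1053/4 − 27 = 837/20.
So RHS = -∫_0^3 v(x) φ(x) dx = -837/20.
LHS = RHS, so the identity holds for this test φ.
Moreover u is smooth here and v(x) = u'(x) = 4*x - 1 pointwise, so the identity holds for every test function. Hence v is the weak derivative of u.


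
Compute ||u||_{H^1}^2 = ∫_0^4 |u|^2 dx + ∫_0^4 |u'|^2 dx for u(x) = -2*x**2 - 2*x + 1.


||u||_{H^1}^2 = 26828/15

The H^1 norm (squared) on an interval (0, L) is
  ||u||_{H^1}^2 = ∫_0^L u(x)^2 dx + ∫_0^L u'(x)^2 dx.
Compute u'(x) = -4*x - 2.
Then u(x)^2 = 4*x**4 + 8*x**3 - 4*x + 1 and u'(x)^2 = 16*x**2 + 16*x + 4.
Integrate each monomial from 0 to 4 using ∫_0^4 c·x^n dx = c·4^(n+1)/(n+1):
  ∫_0^4 u(x)^2 dx = ∫_0^4 (4*x^4 + 8*x^3 - 4*x + 1) dx. Term by term:
    ∫_0^4 4*x^4 dx = 4096/5;  ∫_0^4 8*x^3 dx = 512;  ∫_0^4 -4*x dx = -32;
    ∫_0^4 1 dx = 4.
  Sum: 4096/5 + 512 − 32 + 4 = 6516/5.
  ∫_0^4 u'(x)^2 dx = ∫_0^4 (16*x^2 + 16*x + 4) dx. Term by term:
    ∫_0^4 16*x^2 dx = 1024/3;  ∫_0^4 16*x dx = 128;  ∫_0^4 4 dx = 16.
  Sum: 1024/3 + 128 + 16 = 1456/3.
Adding: ||u||_{H^1}^2 = 6516/5 + 1456/3 = 26828/15.


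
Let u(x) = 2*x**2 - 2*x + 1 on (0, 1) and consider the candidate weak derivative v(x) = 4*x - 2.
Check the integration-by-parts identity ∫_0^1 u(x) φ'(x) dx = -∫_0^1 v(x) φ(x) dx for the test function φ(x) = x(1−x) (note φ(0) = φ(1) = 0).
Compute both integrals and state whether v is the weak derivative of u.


LHS = 0, RHS = 0. Yes, v = u' weakly.

u(x) = 2*x**2 - 2*x + 1, classical derivative u'(x) = 4*x - 2.
φ(x) = x(1−x), so φ'(x) = 1 - 2*x.
Note φ(0) = φ(1) = 0, so the boundary term u·φ vanishes.
LHS = ∫_0^1 u(x) φ'(x) dx = ∫_0^1 (-4*x^3 + 6*x^2 - 4*x + 1) dx. Term by term:
  ∫_0^1 -4*x^3 dx = -1;  ∫_0^1 6*x^2 dx = 2;  ∫_0^1 -4*x dx = -2;
  ∫_0^1 1 dx = 1.
Sum: -1 + 2 − 2 + 1 = 0.
So LHS = 0.
∫_0^1 v(x) φ(x) dx = ∫_0^1 (-4*x^3 + 6*x^2 - 2*x) dx. Term by term:
  ∫_0^1 -4*x^3 dx = -1;  ∫_0^1 6*x^2 dx = 2;  ∫_0^1 -2*x dx = -1.
Sum: -1 + 2 − 1 = 0.
So RHS = -∫_0^1 v(x) φ(x) dx = 0.
LHS = RHS, so the identity holds for this test φ.
Moreover u is smooth here and v(x) = u'(x) = 4*x - 2 pointwise, so the identity holds for every test function. Hence v is the weak derivative of u.


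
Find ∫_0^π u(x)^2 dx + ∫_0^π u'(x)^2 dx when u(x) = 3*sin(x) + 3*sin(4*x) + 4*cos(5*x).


||u||_{H^1(0,π)}^2 = -1664/3 + 587*π/2

u'(x) = -20*sin(5*x) + 3*cos(x) + 12*cos(4*x).
Expand u² and (u')² and integrate term by term on (0, π), using: for integers n ≥ 1, ∫_0^π sin²(nx) dx = ∫_0^π cos²(nx) dx = π/2; for n ≠ n', ∫_0^π sin(nx)sin(n'x) dx = ∫_0^π cos(nx)cos(n'x) dx = 0; and by product-to-sum, ∫_0^π sin(nx)cos(n'x) dx = ½∫_0^π [sin((n+n')x) + sin((n−n')x)] dx, which is 0 when n+n' is even and 2n/(n²−n'²) when n+n' is odd (it need not vanish on (0, π)).
  u² squared terms: (3)²·∫sin(x)² dx = 9·π/2 = 9*π/2;  (3)²·∫sin(4x)² dx = 9·π/2 = 9*π/2;  (4)²·∫cos(5x)² dx = 16·π/2 = 8*π.
  u² cross terms: 2·(3)·(3)·∫sin(x)·sin(4x) dx = 18·(0) = 0;  2·(3)·(4)·∫sin(x)·cos(5x) dx = 24·(0) = 0;  2·(3)·(4)·∫sin(4x)·cos(5x) dx = 24·(-8/9) = -64/3.
  So ∫_0^π u² dx = 9*π/2 + 9*π/2 + 8*π + 0 + 0 − 64/3 = -64/3 + 17*π.
  (u')² squared terms: (-20)²·∫sin(5x)² dx = 400·π/2 = 200*π;  (3)²·∫cos(x)² dx = 9·π/2 = 9*π/2;  (12)²·∫cos(4x)² dx = 144·π/2 = 72*π.
  (u')² cross terms: 2·(-20)·(3)·∫sin(5x)·cos(x) dx = -120·(0) = 0;  2·(-20)·(12)·∫sin(5x)·cos(4x) dx = -480·(10/9) = -1600/3;  2·(3)·(12)·∫cos(x)·cos(4x) dx = 72·(0) = 0.
  So ∫_0^π (u')² dx = 200*π + 9*π/2 + 72*π + 0 − 1600/3 + 0 = -1600/3 + 553*π/2.
||u||_{H^1}^2 = (-64/3 + 17*π) + (-1600/3 + 553*π/2) = -1664/3 + 587*π/2.


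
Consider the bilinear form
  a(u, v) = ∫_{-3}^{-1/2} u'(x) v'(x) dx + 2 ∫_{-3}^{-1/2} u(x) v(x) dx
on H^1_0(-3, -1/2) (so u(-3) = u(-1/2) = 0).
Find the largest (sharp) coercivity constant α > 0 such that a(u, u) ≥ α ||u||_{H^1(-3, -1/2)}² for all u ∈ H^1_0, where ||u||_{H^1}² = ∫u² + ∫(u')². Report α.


α = 1

Coercivity of a(·,·) on H^1_0(-3, -1/2) means a(u, u) ≥ α ||u||_{H^1}² for every u ∈ H^1_0.
The interval has length L = 5/2, and Poincaré/coercivity depend only on L. Here a(u, u) = ∫(u')² + (2)·∫u².
Here c = 2 ≥ 1, so a(u,u) = ∫(u')² + c∫u² ≥ ∫(u')² + ∫u² = ||u||_{H^1}², i.e. α = 1 works. No larger α is possible: a(u,u) ≥ α||u||_{H^1}² means (1−α)∫(u')² ≥ (α−c)∫u², and for the modes u_n = sin(nπ(x−x₀)/L) (x₀ the left endpoint) one has ∫u_n²/∫(u_n')² = (L/(nπ))² → 0, so a(u_n,u_n)/||u_n||_{H^1}² → 1. Hence the optimal constant is α = 1.
Therefore α = 1.


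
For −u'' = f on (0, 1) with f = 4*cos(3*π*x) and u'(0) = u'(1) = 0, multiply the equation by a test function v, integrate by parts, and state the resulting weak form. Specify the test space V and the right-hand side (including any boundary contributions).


V = H^1(0, 1) (no boundary constraint on v; u is determined up to an additive constant); weak form: ∫_0^1 u'v' dx = ∫_0^1 (4*cos(3*π*x)) v dx for all v ∈ V.

Multiply both sides by a test function v and integrate from 0 to 1:
  ∫_0^1 −u''(x) v(x) dx = ∫_0^1 f(x) v(x) dx.
Integrate the LHS by parts once:
  ∫_0^1 −u'' v dx = −[u'(x) v(x)]_0^1 + ∫_0^1 u'(x) v'(x) dx.
Thus ∫_0^1 u'(x) v'(x) dx = ∫_0^1 f(x) v(x) dx + [u'(x) v(x)]_0^1.
Choose V so that boundary terms are either known or forced to vanish.
u has homogeneous Neumann: u'(0) = u'(1) = 0. So [u' v]_0^1 = 0·v(1) − 0·v(0) = 0 for any v; take V = H^1(0, 1).
Weak formulation: find u (satisfying any essential BC) such that ∫_0^1 u'(x) v'(x) dx = ∫_0^1 f v dx for all v ∈ V (homogeneous Neumann, so boundary terms vanish).
Substituting f(x) = 4*cos(3*π*x), the right-hand side is ∫_0^1 (4*cos(3*π*x)) v dx.
Compatibility check (pure Neumann): taking v ≡ 1 ∈ V gives 0 = ∫_0^1 f dx + (0) − (0), i.e. ∫_0^1 f dx must equal u'(0) − u'(1) = 0. Indeed ∫_0^1 (4*cos(3*π*x)) dx = 0, so the data are compatible. The solution is then unique only up to an additive constant (fix it e.g. by requiring ∫_0^1 u dx = 0).


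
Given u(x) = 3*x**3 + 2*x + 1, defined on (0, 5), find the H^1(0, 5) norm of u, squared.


||u||_{H^1}^2 = 6772525/42

The H^1 norm (squared) on an interval (0, L) is
  ||u||_{H^1}^2 = ∫_0^L u(x)^2 dx + ∫_0^L u'(x)^2 dx.
Compute u'(x) = 9*x**2 + 2.
Then u(x)^2 = 9*x**6 + 12*x**4 + 6*x**3 + 4*x**2 + 4*x + 1 and u'(x)^2 = 81*x**4 + 36*x**2 + 4.
Integrate each monomial from 0 to 5 using ∫_0^5 c·x^n dx = c·5^(n+1)/(n+1):
  ∫_0^5 u(x)^2 dx = ∫_0^5 (9*x^6 + 12*x^4 + 6*x^3 + 4*x^2 + 4*x + 1) dx. Term by term:
    ∫_0^5 9*x^6 dx = 703125/7;  ∫_0^5 12*x^4 dx = 7500;  ∫_0^5 6*x^3 dx = 1875/2;
    ∫_0^5 4*x^2 dx = 500/3;  ∫_0^5 4*x dx = 50;  ∫_0^5 1 dx = 5.
  Sum: 703125/7 + 7500 + 1875/2 + 500/3 + 50 + 5 = 4582435/42.
  ∫_0^5 u'(x)^2 dx = ∫_0^5 (81*x^4 + 36*x^2 + 4) dx. Term by term:
    ∫_0^5 81*x^4 dx = 50625;  ∫_0^5 36*x^2 dx = 1500;  ∫_0^5 4 dx = 20.
  Sum: 50625 + 1500 + 20 = 52145.
Adding: ||u||_{H^1}^2 = 4582435/42 + 52145 = 6772525/42.


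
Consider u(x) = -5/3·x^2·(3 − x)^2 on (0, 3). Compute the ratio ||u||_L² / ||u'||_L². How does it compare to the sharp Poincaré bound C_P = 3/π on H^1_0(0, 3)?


||u||_L² / ||u'||_L² = sqrt(3)/2 < C_P = 3/π.

u(x) = -5/3·x^2·(3 − x)^2, so u'(x) = 10*x*(x*(3 - x) - (x - 3)^2)/3.
u(x) = -5/3·x^2·(3 − x)^2 vanishes at x = 0 and x = 3, so u ∈ H^1_0(0, 3). Differentiate via the product rule and integrate the resulting polynomials term by term.
  ∫_0^3 u² dx = ∫_0^3 (25*x^8/9 - 100*x^7/3 + 150*x^6 - 300*x^5 + 225*x^4) dx. Term by term:
    ∫_0^3 25*x^8/9 dx = 6075;  ∫_0^3 -100*x^7/3 dx = -54675/2;  ∫_0^3 150*x^6 dx = 328050/7;
    ∫_0^3 -300*x^5 dx = -36450;  ∫_0^3 225*x^4 dx = 10935.
  Sum: 6075 − 54675/2 + 328050/7 − 36450 + 10935 = 1215/14.
  ∫_0^3 (u')² dx = ∫_0^3 (400*x^6/9 - 400*x^5 + 1300*x^4 - 1800*x^3 + 900*x^2) dx. Term by term:
    ∫_0^3 400*x^6/9 dx = 97200/7;  ∫_0^3 -400*x^5 dx = -48600;  ∫_0^3 1300*x^4 dx = 63180;
    ∫_0^3 -1800*x^3 dx = -36450;  ∫_0^3 900*x^2 dx = 8100.
  Sum: 97200/7 − 48600 + 63180 − 36450 + 8100 = 810/7.
∫_0^3 u² dx = 1215/14, so ||u||_L² = 9*sqrt(210)/14.
∫_0^3 (u')² dx = 810/7, so ||u'||_L² = 9*sqrt(70)/7.
Ratio ||u||_L² / ||u'||_L² = sqrt(3)/2.
Sharp Poincaré constant on H^1_0(0, 3) is C_P = L/π = 3/π, achieved by sin(π/3·x).
A polynomial bump cannot attain the sharp Poincaré constant (only the first sine eigenfunction does), so the ratio is strictly less than C_P, consistent with ||u||_L² ≤ C_P ||u'||_L².


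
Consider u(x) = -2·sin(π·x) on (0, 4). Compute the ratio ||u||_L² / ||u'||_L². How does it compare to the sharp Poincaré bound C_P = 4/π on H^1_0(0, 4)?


||u||_L² / ||u'||_L² = 1/π < C_P = 4/π.

u(x) = -2·sin(π·x), so u'(x) = -2*π*cos(π*x).
Writing u(x) = A·sin(kπx/L) with A = -2 and k = 4, use ∫_0^L sin²(kπx/L) dx = L/2 and ∫_0^L cos²(kπx/L) dx = L/2.
u² = 4·sin²(π·x) and (u')² = 4*π^2·cos²(π·x), and each of sin², cos² integrates to L/2 = 2 over (0, 4).
∫_0^4 u² dx = 8, so ||u||_L² = 2*sqrt(2).
∫_0^4 (u')² dx = 8*π^2, so ||u'||_L² = 2*sqrt(2)*π.
Ratio ||u||_L² / ||u'||_L² = 1/π.
Sharp Poincaré constant on H^1_0(0, 4) is C_P = L/π = 4/π, achieved by sin(π/4·x).
This is the k = 4 harmonic; the ratio L/(kπ) is strictly less than C_P = L/π, consistent with the sharp inequality ||u||_L² ≤ C_P ||u'||_L².


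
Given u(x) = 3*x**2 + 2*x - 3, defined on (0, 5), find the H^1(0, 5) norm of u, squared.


||u||_{H^1}^2 = 25895/3

The H^1 norm (squared) on an interval (0, L) is
  ||u||_{H^1}^2 = ∫_0^L u(x)^2 dx + ∫_0^L u'(x)^2 dx.
Compute u'(x) = 6*x + 2.
Then u(x)^2 = 9*x**4 + 12*x**3 - 14*x**2 - 12*x + 9 and u'(x)^2 = 36*x**2 + 24*x + 4.
Integrate each monomial from 0 to 5 using ∫_0^5 c·x^n dx = c·5^(n+1)/(n+1):
  ∫_0^5 u(x)^2 dx = ∫_0^5 (9*x^4 + 12*x^3 - 14*x^2 - 12*x + 9) dx. Term by term:
    ∫_0^5 9*x^4 dx = 5625;  ∫_0^5 12*x^3 dx = 1875;  ∫_0^5 -14*x^2 dx = -1750/3;
    ∫_0^5 -12*x dx = -150;  ∫_0^5 9 dx = 45.
  Sum: 5625 + 1875 − 1750/3 − 150 + 45 = 20435/3.
  ∫_0^5 u'(x)^2 dx = ∫_0^5 (36*x^2 + 24*x + 4) dx. Term by term:
    ∫_0^5 36*x^2 dx = 1500;  ∫_0^5 24*x dx = 300;  ∫_0^5 4 dx = 20.
  Sum: 1500 + 300 + 20 = 1820.
Adding: ||u||_{H^1}^2 = 20435/3 + 1820 = 25895/3.


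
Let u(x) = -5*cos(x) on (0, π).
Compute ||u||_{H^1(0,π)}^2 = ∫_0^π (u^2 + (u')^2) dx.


||u||_{H^1(0,π)}^2 = 25*π

u'(x) = 5*sin(x).
Expand u² and (u')² and integrate term by term on (0, π), using: for integers n ≥ 1, ∫_0^π sin²(nx) dx = ∫_0^π cos²(nx) dx = π/2; for n ≠ n', ∫_0^π sin(nx)sin(n'x) dx = ∫_0^π cos(nx)cos(n'x) dx = 0; and by product-to-sum, ∫_0^π sin(nx)cos(n'x) dx = ½∫_0^π [sin((n+n')x) + sin((n−n')x)] dx, which is 0 when n+n' is even and 2n/(n²−n'²) when n+n' is odd (it need not vanish on (0, π)).
  u² squared terms: (-5)²·∫cos(x)² dx = 25·π/2 = 25*π/2.
  So ∫_0^π u² dx = 25*π/2.
  (u')² squared terms: (5)²·∫sin(x)² dx = 25·π/2 = 25*π/2.
  So ∫_0^π (u')² dx = 25*π/2.
||u||_{H^1}^2 = (25*π/2) + (25*π/2) = 25*π.


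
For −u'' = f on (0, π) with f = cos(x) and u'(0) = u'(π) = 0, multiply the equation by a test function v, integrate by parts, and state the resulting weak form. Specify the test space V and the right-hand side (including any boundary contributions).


V = H^1(0, π) (no boundary constraint on v; u is determined up to an additive constant); weak form: ∫_0^π u'v' dx = ∫_0^π (cos(x)) v dx for all v ∈ V.

Multiply both sides by a test function v and integrate from 0 to π:
  ∫_0^π −u''(x) v(x) dx = ∫_0^π f(x) v(x) dx.
Integrate the LHS by parts once:
  ∫_0^π −u'' v dx = −[u'(x) v(x)]_0^π + ∫_0^π u'(x) v'(x) dx.
Thus ∫_0^π u'(x) v'(x) dx = ∫_0^π f(x) v(x) dx + [u'(x) v(x)]_0^π.
Choose V so that boundary terms are either known or forced to vanish.
u has homogeneous Neumann: u'(0) = u'(π) = 0. So [u' v]_0^π = 0·v(π) − 0·v(0) = 0 for any v; take V = H^1(0, π).
Weak formulation: find u (satisfying any essential BC) such that ∫_0^π u'(x) v'(x) dx = ∫_0^π f v dx for all v ∈ V (homogeneous Neumann, so boundary terms vanish).
Substituting f(x) = cos(x), the right-hand side is ∫_0^π (cos(x)) v dx.
Compatibility check (pure Neumann): taking v ≡ 1 ∈ V gives 0 = ∫_0^π f dx + (0) − (0), i.e. ∫_0^π f dx must equal u'(0) − u'(π) = 0. Indeed ∫_0^π (cos(x)) dx = 0, so the data are compatible. The solution is then unique only up to an additive constant (fix it e.g. by requiring ∫_0^π u dx = 0).


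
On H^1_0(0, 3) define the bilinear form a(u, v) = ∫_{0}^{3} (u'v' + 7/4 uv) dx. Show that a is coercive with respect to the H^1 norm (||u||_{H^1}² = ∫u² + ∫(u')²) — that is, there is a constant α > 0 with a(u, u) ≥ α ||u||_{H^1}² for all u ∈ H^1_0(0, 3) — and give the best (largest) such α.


α = 1

Coercivity of a(·,·) on H^1_0(0, 3) means a(u, u) ≥ α ||u||_{H^1}² for every u ∈ H^1_0.
The interval has length L = 3, and Poincaré/coercivity depend only on L. Here a(u, u) = ∫(u')² + (7/4)·∫u².
Here c = 7/4 ≥ 1, so a(u,u) = ∫(u')² + c∫u² ≥ ∫(u')² + ∫u² = ||u||_{H^1}², i.e. α = 1 works. No larger α is possible: a(u,u) ≥ α||u||_{H^1}² means (1−α)∫(u')² ≥ (α−c)∫u², and for the modes u_n = sin(nπ(x−x₀)/L) (x₀ the left endpoint) one has ∫u_n²/∫(u_n')² = (L/(nπ))² → 0, so a(u_n,u_n)/||u_n||_{H^1}² → 1. Hence the optimal constant is α = 1.
Therefore α = 1.


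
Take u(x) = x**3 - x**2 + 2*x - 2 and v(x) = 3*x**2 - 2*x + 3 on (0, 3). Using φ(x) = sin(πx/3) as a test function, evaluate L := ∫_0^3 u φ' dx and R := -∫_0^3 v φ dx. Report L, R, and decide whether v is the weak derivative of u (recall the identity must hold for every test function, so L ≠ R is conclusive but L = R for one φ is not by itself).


LHS = -75/π + 324/π^3, RHS = -81/π + 324/π^3. No, v is not the weak derivative of u.

u(x) = x**3 - x**2 + 2*x - 2, classical derivative u'(x) = 3*x**2 - 2*x + 2.
φ(x) = sin(πx/3), so φ'(x) = π*cos(π*x/3)/3.
Note φ(0) = φ(3) = 0, so the boundary term u·φ vanishes.
LHS = ∫_0^3 u(x) φ'(x) dx = ∫_0^3 (π*x^3*cos(π*x/3)/3 - π*x^2*cos(π*x/3)/3 + 2*π*x*cos(π*x/3)/3 - 2*π*cos(π*x/3)/3) dx. Term by term:
  ∫_0^3 -2*π*cos(π*x/3)/3 dx = 0;  ∫_0^3 -π*x^2*cos(π*x/3)/3 dx = 18/π;  ∫_0^3 π*x^3*cos(π*x/3)/3 dx = -81/π + 324/π^3;
  ∫_0^3 2*π*x*cos(π*x/3)/3 dx = -12/π.
Sum: 0 + 18/π + -81/π + 324/π^3 − 12/π = -75/π + 324/π^3.
So LHS = -75/π + 324/π^3.
∫_0^3 v(x) φ(x) dx = ∫_0^3 (3*x^2*sin(π*x/3) - 2*x*sin(π*x/3) + 3*sin(π*x/3)) dx. Term by term:
  ∫_0^3 3*sin(π*x/3) dx = 18/π;  ∫_0^3 -2*x*sin(π*x/3) dx = -18/π;  ∫_0^3 3*x^2*sin(π*x/3) dx = -324/π^3 + 81/π.
Sum: 18/π − 18/π + -324/π^3 + 81/π = -324/π^3 + 81/π.
So RHS = -∫_0^3 v(x) φ(x) dx = -81/π + 324/π^3.
LHS − RHS = 6/π ≠ 0, so the identity fails.
(For a valid weak derivative the identity must hold for EVERY test function, in particular this one. The failure shows v is NOT the weak derivative of u.)
Correct weak derivative would be u'(x) = 3*x**2 - 2*x + 2.


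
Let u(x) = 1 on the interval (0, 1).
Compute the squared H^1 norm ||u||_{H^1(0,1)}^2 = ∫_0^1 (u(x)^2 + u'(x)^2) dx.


||u||_{H^1}^2 = 1

The H^1 norm (squared) on an interval (0, L) is
  ||u||_{H^1}^2 = ∫_0^L u(x)^2 dx + ∫_0^L u'(x)^2 dx.
Compute u'(x) = 0.
Then u(x)^2 = 1 and u'(x)^2 = 0.
Integrate each monomial from 0 to 1 using ∫_0^1 c·x^n dx = c·1^(n+1)/(n+1):
  ∫_0^1 u(x)^2 dx = ∫_0^1 (1) dx. Term by term:
    ∫_0^1 1 dx = 1.
  ∫_0^1 u'(x)^2 dx = ∫_0^1 (0) dx. Term by term:
    ∫_0^1 0 dx = 0.
Adding: ||u||_{H^1}^2 = 1 + 0 = 1.


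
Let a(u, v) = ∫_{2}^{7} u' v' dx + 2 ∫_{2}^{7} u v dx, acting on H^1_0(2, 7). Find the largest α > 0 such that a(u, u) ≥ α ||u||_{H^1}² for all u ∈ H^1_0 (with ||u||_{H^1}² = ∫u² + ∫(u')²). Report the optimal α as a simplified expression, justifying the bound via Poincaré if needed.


α = 1

Coercivity of a(·,·) on H^1_0(2, 7) means a(u, u) ≥ α ||u||_{H^1}² for every u ∈ H^1_0.
The interval has length L = 5, and Poincaré/coercivity depend only on L. Here a(u, u) = ∫(u')² + (2)·∫u².
Here c = 2 ≥ 1, so a(u,u) = ∫(u')² + c∫u² ≥ ∫(u')² + ∫u² = ||u||_{H^1}², i.e. α = 1 works. No larger α is possible: a(u,u) ≥ α||u||_{H^1}² means (1−α)∫(u')² ≥ (α−c)∫u², and for the modes u_n = sin(nπ(x−x₀)/L) (x₀ the left endpoint) one has ∫u_n²/∫(u_n')² = (L/(nπ))² → 0, so a(u_n,u_n)/||u_n||_{H^1}² → 1. Hence the optimal constant is α = 1.
Therefore α = 1.


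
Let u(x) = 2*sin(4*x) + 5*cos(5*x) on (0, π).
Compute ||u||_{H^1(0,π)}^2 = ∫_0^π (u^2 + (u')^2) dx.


||u||_{H^1(0,π)}^2 = -4160/9 + 359*π

u'(x) = -25*sin(5*x) + 8*cos(4*x).
Expand u² and (u')² and integrate term by term on (0, π), using: for integers n ≥ 1, ∫_0^π sin²(nx) dx = ∫_0^π cos²(nx) dx = π/2; for n ≠ n', ∫_0^π sin(nx)sin(n'x) dx = ∫_0^π cos(nx)cos(n'x) dx = 0; and by product-to-sum, ∫_0^π sin(nx)cos(n'x) dx = ½∫_0^π [sin((n+n')x) + sin((n−n')x)] dx, which is 0 when n+n' is even and 2n/(n²−n'²) when n+n' is odd (it need not vanish on (0, π)).
  u² squared terms: (2)²·∫sin(4x)² dx = 4·π/2 = 2*π;  (5)²·∫cos(5x)² dx = 25·π/2 = 25*π/2.
  u² cross terms: 2·(2)·(5)·∫sin(4x)·cos(5x) dx = 20·(-8/9) = -160/9.
  So ∫_0^π u² dx = 2*π + 25*π/2 − 160/9 = -160/9 + 29*π/2.
  (u')² squared terms: (-25)²·∫sin(5x)² dx = 625·π/2 = 625*π/2;  (8)²·∫cos(4x)² dx = 64·π/2 = 32*π.
  (u')² cross terms: 2·(-25)·(8)·∫sin(5x)·cos(4x) dx = -400·(10/9) = -4000/9.
  So ∫_0^π (u')² dx = 625*π/2 + 32*π − 4000/9 = -4000/9 + 689*π/2.
||u||_{H^1}^2 = (-160/9 + 29*π/2) + (-4000/9 + 689*π/2) = -4160/9 + 359*π.


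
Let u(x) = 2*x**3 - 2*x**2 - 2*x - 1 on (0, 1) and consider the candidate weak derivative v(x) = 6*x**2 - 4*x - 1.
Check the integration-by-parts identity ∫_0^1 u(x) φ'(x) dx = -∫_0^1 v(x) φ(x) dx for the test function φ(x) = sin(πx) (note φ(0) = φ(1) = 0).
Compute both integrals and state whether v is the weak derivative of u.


LHS = 2/π + 24/π^3, RHS = 24/π^3. No, v is not the weak derivative of u.

u(x) = 2*x**3 - 2*x**2 - 2*x - 1, classical derivative u'(x) = 6*x**2 - 4*x - 2.
φ(x) = sin(πx), so φ'(x) = π*cos(π*x).
Note φ(0) = φ(1) = 0, so the boundary term u·φ vanishes.
LHS = ∫_0^1 u(x) φ'(x) dx = ∫_0^1 (2*π*x^3*cos(π*x) - 2*π*x^2*cos(π*x) - 2*π*x*cos(π*x) - π*cos(π*x)) dx. Term by term:
  ∫_0^1 -π*cos(π*x) dx = 0;  ∫_0^1 -2*π*x*cos(π*x) dx = 4/π;  ∫_0^1 -2*π*x^2*cos(π*x) dx = 4/π;
  ∫_0^1 2*π*x^3*cos(π*x) dx = -6/π + 24/π^3.
Sum: 0 + 4/π + 4/π + -6/π + 24/π^3 = 2/π + 24/π^3.
So LHS = 2/π + 24/π^3.
∫_0^1 v(x) φ(x) dx = ∫_0^1 (6*x^2*sin(π*x) - 4*x*sin(π*x) - sin(π*x)) dx. Term by term:
  ∫_0^1 -sin(π*x) dx = -2/π;  ∫_0^1 -4*x*sin(π*x) dx = -4/π;  ∫_0^1 6*x^2*sin(π*x) dx = -24/π^3 + 6/π.
Sum: -2/π − 4/π + -24/π^3 + 6/π = -24/π^3.
So RHS = -∫_0^1 v(x) φ(x) dx = 24/π^3.
LHS − RHS = 2/π ≠ 0, so the identity fails.
(For a valid weak derivative the identity must hold for EVERY test function, in particular this one. The failure shows v is NOT the weak derivative of u.)
Correct weak derivative would be u'(x) = 6*x**2 - 4*x - 2.


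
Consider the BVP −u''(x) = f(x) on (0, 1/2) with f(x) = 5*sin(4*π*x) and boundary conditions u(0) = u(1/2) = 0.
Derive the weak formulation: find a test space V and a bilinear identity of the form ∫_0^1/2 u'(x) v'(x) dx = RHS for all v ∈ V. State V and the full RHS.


V = H^1_0(0, 1/2) (so v(0) = v(1/2) = 0); weak form: ∫_0^1/2 u'v' dx = ∫_0^1/2 (5*sin(4*π*x)) v dx for all v ∈ V.

Multiply both sides by a test function v and integrate from 0 to 1/2:
  ∫_0^1/2 −u''(x) v(x) dx = ∫_0^1/2 f(x) v(x) dx.
Integrate the LHS by parts once:
  ∫_0^1/2 −u'' v dx = −[u'(x) v(x)]_0^1/2 + ∫_0^1/2 u'(x) v'(x) dx.
Thus ∫_0^1/2 u'(x) v'(x) dx = ∫_0^1/2 f(x) v(x) dx + [u'(x) v(x)]_0^1/2.
Choose V so that boundary terms are either known or forced to vanish.
u is Dirichlet: u(0) = u(1/2) = 0. Let V = H^1_0(0, 1/2); then v(0) = v(1/2) = 0, and [u' v]_0^1/2 = 0.
Weak formulation: find u (satisfying any essential BC) such that ∫_0^1/2 u'(x) v'(x) dx = ∫_0^1/2 f v dx for all v ∈ V.
Substituting f(x) = 5*sin(4*π*x), the right-hand side is ∫_0^1/2 (5*sin(4*π*x)) v dx.


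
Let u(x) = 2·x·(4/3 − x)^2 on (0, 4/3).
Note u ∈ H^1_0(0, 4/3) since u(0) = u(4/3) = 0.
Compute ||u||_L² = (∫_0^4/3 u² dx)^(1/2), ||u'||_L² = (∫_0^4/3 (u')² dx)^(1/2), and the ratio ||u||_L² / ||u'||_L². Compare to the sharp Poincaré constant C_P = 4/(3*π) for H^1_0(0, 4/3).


||u||_L² / ||u'||_L² = 2*sqrt(14)/21 < C_P = 4/(3*π).

u(x) = 2·x·(4/3 − x)^2, so u'(x) = 6*x^2 - 32*x/3 + 32/9.
u(x) = 2·x·(4/3 − x)^2 vanishes at x = 0 and x = 4/3, so u ∈ H^1_0(0, 4/3). Differentiate via the product rule and integrate the resulting polynomials term by term.
  ∫_0^4/3 u² dx = ∫_0^4/3 (4*x^6 - 64*x^5/3 + 128*x^4/3 - 1024*x^3/27 + 1024*x^2/81) dx. Term by term:
    ∫_0^4/3 4*x^6 dx = 65536/15309;  ∫_0^4/3 -64*x^5/3 dx = -131072/6561;  ∫_0^4/3 128*x^4/3 dx = 131072/3645;
    ∫_0^4/3 -1024*x^3/27 dx = -65536/2187;  ∫_0^4/3 1024*x^2/81 dx = 65536/6561.
  Sum: 65536/15309 − 131072/6561 + 131072/3645 − 65536/2187 + 65536/6561 = 65536/229635.
  ∫_0^4/3 (u')² dx = ∫_0^4/3 (36*x^4 - 128*x^3 + 1408*x^2/9 - 2048*x/27 + 1024/81) dx. Term by term:
    ∫_0^4/3 36*x^4 dx = 4096/135;  ∫_0^4/3 -128*x^3 dx = -8192/81;  ∫_0^4/3 1408*x^2/9 dx = 90112/729;
    ∫_0^4/3 -2048*x/27 dx = -16384/243;  ∫_0^4/3 1024/81 dx = 4096/243.
  Sum: 4096/135 − 8192/81 + 90112/729 − 16384/243 + 4096/243 = 8192/3645.
∫_0^4/3 u² dx = 65536/229635, so ||u||_L² = 256*sqrt(35)/2835.
∫_0^4/3 (u')² dx = 8192/3645, so ||u'||_L² = 64*sqrt(10)/135.
Ratio ||u||_L² / ||u'||_L² = 2*sqrt(14)/21.
Sharp Poincaré constant on H^1_0(0, 4/3) is C_P = L/π = 4/(3*π), achieved by sin(3*π/4·x).
A polynomial bump cannot attain the sharp Poincaré constant (only the first sine eigenfunction does), so the ratio is strictly less than C_P, consistent with ||u||_L² ≤ C_P ||u'||_L².


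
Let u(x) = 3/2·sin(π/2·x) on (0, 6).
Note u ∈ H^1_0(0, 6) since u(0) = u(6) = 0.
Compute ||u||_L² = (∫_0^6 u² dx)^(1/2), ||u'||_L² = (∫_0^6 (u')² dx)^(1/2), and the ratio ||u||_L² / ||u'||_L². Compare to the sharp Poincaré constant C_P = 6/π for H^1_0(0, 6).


||u||_L² / ||u'||_L² = 2/π < C_P = 6/π.

u(x) = 3/2·sin(π/2·x), so u'(x) = 3*π*cos(π*x/2)/4.
Writing u(x) = A·sin(kπx/L) with A = 3/2 and k = 3, use ∫_0^L sin²(kπx/L) dx = L/2 and ∫_0^L cos²(kπx/L) dx = L/2.
u² = 9/4·sin²(π/2·x) and (u')² = 9*π^2/16·cos²(π/2·x), and each of sin², cos² integrates to L/2 = 3 over (0, 6).
∫_0^6 u² dx = 27/4, so ||u||_L² = 3*sqrt(3)/2.
∫_0^6 (u')² dx = 27*π^2/16, so ||u'||_L² = 3*sqrt(3)*π/4.
Ratio ||u||_L² / ||u'||_L² = 2/π.
Sharp Poincaré constant on H^1_0(0, 6) is C_P = L/π = 6/π, achieved by sin(π/6·x).
This is the k = 3 harmonic; the ratio L/(kπ) is strictly less than C_P = L/π, consistent with the sharp inequality ||u||_L² ≤ C_P ||u'||_L².


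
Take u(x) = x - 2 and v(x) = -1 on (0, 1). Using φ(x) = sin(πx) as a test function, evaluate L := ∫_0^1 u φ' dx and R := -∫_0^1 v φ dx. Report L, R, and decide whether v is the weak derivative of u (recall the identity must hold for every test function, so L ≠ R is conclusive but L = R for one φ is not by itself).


LHS = -2/π, RHS = 2/π. No, v is not the weak derivative of u.

u(x) = x - 2, classical derivative u'(x) = 1.
φ(x) = sin(πx), so φ'(x) = π*cos(π*x).
Note φ(0) = φ(1) = 0, so the boundary term u·φ vanishes.
LHS = ∫_0^1 u(x) φ'(x) dx = ∫_0^1 (π*x*cos(π*x) - 2*π*cos(π*x)) dx. Term by term:
  ∫_0^1 -2*π*cos(π*x) dx = 0;  ∫_0^1 π*x*cos(π*x) dx = -2/π.
Sum: 0 − 2/π = -2/π.
So LHS = -2/π.
∫_0^1 v(x) φ(x) dx = ∫_0^1 (-sin(π*x)) dx. Term by term:
  ∫_0^1 -sin(π*x) dx = -2/π.
So RHS = -∫_0^1 v(x) φ(x) dx = 2/π.
LHS − RHS = -4/π ≠ 0, so the identity fails.
(For a valid weak derivative the identity must hold for EVERY test function, in particular this one. The failure shows v is NOT the weak derivative of u.)
Correct weak derivative would be u'(x) = 1.
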